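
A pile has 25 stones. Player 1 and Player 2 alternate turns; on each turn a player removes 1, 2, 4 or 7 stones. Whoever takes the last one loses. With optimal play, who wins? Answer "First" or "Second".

Second

Compute winning (W) and losing (L) positions by backward induction:
i:   0  1  2  3  4  5  6  7  8  9 10 11 12 13 14 15 16 17 18 19 20 21 22 23 24 25
     W  L  W  W  L  W  W  L  W  W  L  W  W  L  W  W  L  W  W  L  W  W  L  W  W  L
Position 25 is L, so the second player wins.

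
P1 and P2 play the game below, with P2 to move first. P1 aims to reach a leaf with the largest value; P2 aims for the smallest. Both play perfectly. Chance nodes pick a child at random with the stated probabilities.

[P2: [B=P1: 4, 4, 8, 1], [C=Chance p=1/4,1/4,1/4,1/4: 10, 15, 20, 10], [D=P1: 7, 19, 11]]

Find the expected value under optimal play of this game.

8

B (P1): max(4, 4, 8, 1) = 8
C (Chance): 1/4·10 + 1/4·15 + 1/4·20 + 1/4·10 = 13.75
D (P1): max(7, 19, 11) = 19
Root (P2): min(8, 13.75, 19) = 8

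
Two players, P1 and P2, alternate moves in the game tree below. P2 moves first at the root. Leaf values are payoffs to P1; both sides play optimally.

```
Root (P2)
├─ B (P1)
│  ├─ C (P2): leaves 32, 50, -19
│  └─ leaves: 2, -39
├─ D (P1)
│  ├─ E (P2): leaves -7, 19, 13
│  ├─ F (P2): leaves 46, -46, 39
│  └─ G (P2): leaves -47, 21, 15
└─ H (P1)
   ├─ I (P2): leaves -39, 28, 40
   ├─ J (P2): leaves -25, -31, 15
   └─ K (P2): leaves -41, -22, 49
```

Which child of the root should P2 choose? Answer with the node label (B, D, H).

H

C (P2): min(32, 50, -19) = -19
B (P1): max(-19, 2, -39) = 2
E (P2): min(-7, 19, 13) = -7
F (P2): min(46, -46, 39) = -46
G (P2): min(-47, 21, 15) = -47
D (P1): max(-7, -46, -47) = -7
I (P2): min(-39, 28, 40) = -39
J (P2): min(-25, -31, 15) = -31
K (P2): min(-41, -22, 49) = -41
H (P1): max(-39, -31, -41) = -31
Root (P2): min(2, -7, -31) = -31
P2 picks the child with the lowest value: H (value -31).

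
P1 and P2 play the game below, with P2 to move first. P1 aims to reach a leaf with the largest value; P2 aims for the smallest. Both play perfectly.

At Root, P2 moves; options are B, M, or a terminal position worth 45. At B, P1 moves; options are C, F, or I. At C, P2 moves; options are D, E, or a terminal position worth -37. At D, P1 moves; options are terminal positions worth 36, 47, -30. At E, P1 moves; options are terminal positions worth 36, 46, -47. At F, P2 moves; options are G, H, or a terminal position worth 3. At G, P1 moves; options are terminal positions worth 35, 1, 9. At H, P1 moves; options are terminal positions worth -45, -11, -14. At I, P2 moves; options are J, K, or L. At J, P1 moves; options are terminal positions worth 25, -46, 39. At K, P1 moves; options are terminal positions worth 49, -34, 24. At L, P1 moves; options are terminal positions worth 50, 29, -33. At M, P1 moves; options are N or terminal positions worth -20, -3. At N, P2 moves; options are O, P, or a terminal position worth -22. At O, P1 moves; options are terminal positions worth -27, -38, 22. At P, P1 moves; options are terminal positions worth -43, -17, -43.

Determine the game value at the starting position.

D (P1): max(36, 47, -30) = 47
E (P1): max(36, 46, -47) = 46
C (P2): min(47, 46, -37) = -37
G (P1): max(35, 1, 9) = 35
H (P1): max(-45, -11, -14) = -11
F (P2): min(35, -11, 3) = -11
J (P1): max(25, -46, 39) = 39
K (P1): max(49, -34, 24) = 49
L (P1): max(50, 29, -33) = 50
I (P2): min(39, 49, 50) = 39
B (P1): max(-37, -11, 39) = 39
O (P1): max(-27, -38, 22) = 22
P (P1): max(-43, -17, -43) = -17
N (P2): min(22, -17, -22) = -22
M (P1): max(-22, -20, -3) = -3
Root (P2): min(39, -3, 45) = -3

-3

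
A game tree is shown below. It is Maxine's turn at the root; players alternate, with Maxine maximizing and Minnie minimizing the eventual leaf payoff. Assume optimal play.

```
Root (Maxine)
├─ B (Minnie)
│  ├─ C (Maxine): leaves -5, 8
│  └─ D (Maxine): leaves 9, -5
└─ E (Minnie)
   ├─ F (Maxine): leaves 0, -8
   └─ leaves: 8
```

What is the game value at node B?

8

C: max(-5, 8) = 8
D: max(9, -5) = 9
B: min(8, 9) = 8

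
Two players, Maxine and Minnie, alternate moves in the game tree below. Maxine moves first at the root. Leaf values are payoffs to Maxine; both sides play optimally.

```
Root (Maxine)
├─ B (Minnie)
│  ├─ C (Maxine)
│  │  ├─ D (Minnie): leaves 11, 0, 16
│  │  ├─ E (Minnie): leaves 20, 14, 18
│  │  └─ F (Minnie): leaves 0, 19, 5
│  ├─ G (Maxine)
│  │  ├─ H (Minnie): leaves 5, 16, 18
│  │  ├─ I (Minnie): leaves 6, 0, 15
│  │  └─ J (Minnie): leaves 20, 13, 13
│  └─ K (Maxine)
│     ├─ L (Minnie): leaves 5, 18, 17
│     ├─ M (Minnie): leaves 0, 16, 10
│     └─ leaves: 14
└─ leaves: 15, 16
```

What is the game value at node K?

14

L: min(5, 18, 17) = 5
M: min(0, 16, 10) = 0
K: max(5, 0, 14) = 14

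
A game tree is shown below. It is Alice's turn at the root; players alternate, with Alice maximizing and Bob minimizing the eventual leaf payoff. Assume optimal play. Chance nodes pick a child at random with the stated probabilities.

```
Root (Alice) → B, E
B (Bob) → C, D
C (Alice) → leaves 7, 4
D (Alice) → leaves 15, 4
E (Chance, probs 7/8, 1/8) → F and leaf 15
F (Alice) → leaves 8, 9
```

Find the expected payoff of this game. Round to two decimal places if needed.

9.75

C (Alice): max(7, 4) = 7
D (Alice): max(15, 4) = 15
B (Bob): min(7, 15) = 7
F (Alice): max(8, 9) = 9
E (Chance): 7/8·9 + 1/8·15 = 9.75
Root (Alice): max(7, 9.75) = 9.75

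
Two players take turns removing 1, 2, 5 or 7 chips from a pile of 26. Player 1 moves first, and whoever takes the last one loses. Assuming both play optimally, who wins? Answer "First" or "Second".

First

i:   0  1  2  3  4  5  6  7  8  9 10 11 12 13 14 15 16 17 18 19 20 21 22 23 24 25 26
     W  L  W  W  L  W  W  L  W  W  L  W  W  L  W  W  L  W  W  L  W  W  L  W  W  L  W
Position 26 is W, so the first player wins.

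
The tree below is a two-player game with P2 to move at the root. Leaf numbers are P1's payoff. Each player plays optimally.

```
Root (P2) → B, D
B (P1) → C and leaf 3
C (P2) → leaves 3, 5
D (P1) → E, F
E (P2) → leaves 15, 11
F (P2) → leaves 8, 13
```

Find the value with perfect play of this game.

C (P2): min(3, 5) = 3
B (P1): max(3, 3) = 3
E (P2): min(15, 11) = 11
F (P2): min(8, 13) = 8
D (P1): max(11, 8) = 11
Root (P2): min(3, 11) = 3

3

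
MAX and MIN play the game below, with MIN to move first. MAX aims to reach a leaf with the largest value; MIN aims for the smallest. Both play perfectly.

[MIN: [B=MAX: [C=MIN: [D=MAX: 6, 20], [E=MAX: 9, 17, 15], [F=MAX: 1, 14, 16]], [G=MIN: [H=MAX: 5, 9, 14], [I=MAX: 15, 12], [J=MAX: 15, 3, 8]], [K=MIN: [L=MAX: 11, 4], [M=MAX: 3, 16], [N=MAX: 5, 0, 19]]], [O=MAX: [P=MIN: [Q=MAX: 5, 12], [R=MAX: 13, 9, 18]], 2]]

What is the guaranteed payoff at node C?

D: max(6, 20) = 20
E: max(9, 17, 15) = 17
F: max(1, 14, 16) = 16
C: min(20, 17, 16) = 16

16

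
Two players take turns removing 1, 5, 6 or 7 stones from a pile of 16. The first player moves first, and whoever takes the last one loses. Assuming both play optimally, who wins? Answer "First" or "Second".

Mark each pile size as W (mover wins) or L (mover loses):
i:   0  1  2  3  4  5  6  7  8  9 10 11 12 13 14 15 16
     W  L  W  L  W  L  W  W  W  W  W  W  W  L  W  L  W
Position 16 is W, so the first player wins.

First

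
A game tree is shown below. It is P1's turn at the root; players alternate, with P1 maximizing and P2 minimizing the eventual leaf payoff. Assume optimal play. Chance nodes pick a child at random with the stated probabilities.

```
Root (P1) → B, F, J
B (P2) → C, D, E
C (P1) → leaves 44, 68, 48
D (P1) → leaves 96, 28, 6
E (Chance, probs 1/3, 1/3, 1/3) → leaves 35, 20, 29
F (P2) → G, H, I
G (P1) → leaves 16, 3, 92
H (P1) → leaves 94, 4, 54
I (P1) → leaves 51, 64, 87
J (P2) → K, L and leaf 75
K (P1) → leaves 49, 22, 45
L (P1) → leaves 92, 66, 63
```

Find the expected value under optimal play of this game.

C (P1): max(44, 68, 48) = 68
D (P1): max(96, 28, 6) = 96
E (Chance): 1/3·35 + 1/3·20 + 1/3·29 = 28
B (P2): min(68, 96, 28) = 28
G (P1): max(16, 3, 92) = 92
H (P1): max(94, 4, 54) = 94
I (P1): max(51, 64, 87) = 87
F (P2): min(92, 94, 87) = 87
K (P1): max(49, 22, 45) = 49
L (P1): max(92, 66, 63) = 92
J (P2): min(49, 92, 75) = 49
Root (P1): max(28, 87, 49) = 87

87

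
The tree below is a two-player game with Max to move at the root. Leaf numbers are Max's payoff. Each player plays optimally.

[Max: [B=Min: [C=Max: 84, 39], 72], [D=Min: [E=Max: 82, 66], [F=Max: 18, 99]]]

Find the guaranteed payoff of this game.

82

C (Max): max(84, 39) = 84
B (Min): min(84, 72) = 72
E (Max): max(82, 66) = 82
F (Max): max(18, 99) = 99
D (Min): min(82, 99) = 82
Root (Max): max(72, 82) = 82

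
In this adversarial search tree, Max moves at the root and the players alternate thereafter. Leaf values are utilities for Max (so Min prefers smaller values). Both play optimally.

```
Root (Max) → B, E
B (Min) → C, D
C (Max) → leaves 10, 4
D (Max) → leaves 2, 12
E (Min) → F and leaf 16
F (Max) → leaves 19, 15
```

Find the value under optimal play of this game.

16

C (Max): max(10, 4) = 10
D (Max): max(2, 12) = 12
B (Min): min(10, 12) = 10
F (Max): max(19, 15) = 19
E (Min): min(19, 16) = 16
Root (Max): max(10, 16) = 16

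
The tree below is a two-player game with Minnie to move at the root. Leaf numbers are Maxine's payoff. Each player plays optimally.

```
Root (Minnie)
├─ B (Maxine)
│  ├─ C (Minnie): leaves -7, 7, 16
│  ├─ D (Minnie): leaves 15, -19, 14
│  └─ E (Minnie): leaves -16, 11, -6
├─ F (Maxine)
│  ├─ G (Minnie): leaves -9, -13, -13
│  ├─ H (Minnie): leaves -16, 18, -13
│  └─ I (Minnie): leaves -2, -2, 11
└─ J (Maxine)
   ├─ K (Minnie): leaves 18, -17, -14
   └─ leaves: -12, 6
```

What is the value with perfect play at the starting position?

-7

C (Minnie): min(-7, 7, 16) = -7
D (Minnie): min(15, -19, 14) = -19
E (Minnie): min(-16, 11, -6) = -16
B (Maxine): max(-7, -19, -16) = -7
G (Minnie): min(-9, -13, -13) = -13
H (Minnie): min(-16, 18, -13) = -16
I (Minnie): min(-2, -2, 11) = -2
F (Maxine): max(-13, -16, -2) = -2
K (Minnie): min(18, -17, -14) = -17
J (Maxine): max(-17, -12, 6) = 6
Root (Minnie): min(-7, -2, 6) = -7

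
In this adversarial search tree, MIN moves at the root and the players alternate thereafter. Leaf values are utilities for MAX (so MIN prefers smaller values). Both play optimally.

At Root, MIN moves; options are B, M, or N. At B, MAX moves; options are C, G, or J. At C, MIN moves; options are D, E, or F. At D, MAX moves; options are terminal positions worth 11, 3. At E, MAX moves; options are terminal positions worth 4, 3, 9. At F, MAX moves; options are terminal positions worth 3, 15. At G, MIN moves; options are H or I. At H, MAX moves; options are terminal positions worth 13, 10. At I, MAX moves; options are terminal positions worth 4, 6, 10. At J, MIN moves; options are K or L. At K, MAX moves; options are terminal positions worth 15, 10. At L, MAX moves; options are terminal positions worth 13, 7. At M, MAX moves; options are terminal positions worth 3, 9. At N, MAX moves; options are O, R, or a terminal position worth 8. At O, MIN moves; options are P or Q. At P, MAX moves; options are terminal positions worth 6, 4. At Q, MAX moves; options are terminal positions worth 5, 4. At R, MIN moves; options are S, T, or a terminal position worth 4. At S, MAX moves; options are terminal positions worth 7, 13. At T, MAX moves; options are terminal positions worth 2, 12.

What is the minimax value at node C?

9

D: max(11, 3) = 11
E: max(4, 3, 9) = 9
F: max(3, 15) = 15
C: min(11, 9, 15) = 9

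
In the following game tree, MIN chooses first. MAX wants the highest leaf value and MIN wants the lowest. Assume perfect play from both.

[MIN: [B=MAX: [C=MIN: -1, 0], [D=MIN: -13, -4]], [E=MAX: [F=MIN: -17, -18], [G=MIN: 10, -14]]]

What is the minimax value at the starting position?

-14

C (MIN): min(-1, 0) = -1
D (MIN): min(-13, -4) = -13
B (MAX): max(-1, -13) = -1
F (MIN): min(-17, -18) = -18
G (MIN): min(10, -14) = -14
E (MAX): max(-18, -14) = -14
Root (MIN): min(-1, -14) = -14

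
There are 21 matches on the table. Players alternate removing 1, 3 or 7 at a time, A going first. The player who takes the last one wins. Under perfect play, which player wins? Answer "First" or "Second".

Mark each pile size as W (mover wins) or L (mover loses):
i:   0  1  2  3  4  5  6  7  8  9 10 11 12 13 14 15 16 17 18 19 20 21
     L  W  L  W  L  W  L  W  L  W  L  W  L  W  L  W  L  W  L  W  L  W
Position 21 is W, so the first player wins.

First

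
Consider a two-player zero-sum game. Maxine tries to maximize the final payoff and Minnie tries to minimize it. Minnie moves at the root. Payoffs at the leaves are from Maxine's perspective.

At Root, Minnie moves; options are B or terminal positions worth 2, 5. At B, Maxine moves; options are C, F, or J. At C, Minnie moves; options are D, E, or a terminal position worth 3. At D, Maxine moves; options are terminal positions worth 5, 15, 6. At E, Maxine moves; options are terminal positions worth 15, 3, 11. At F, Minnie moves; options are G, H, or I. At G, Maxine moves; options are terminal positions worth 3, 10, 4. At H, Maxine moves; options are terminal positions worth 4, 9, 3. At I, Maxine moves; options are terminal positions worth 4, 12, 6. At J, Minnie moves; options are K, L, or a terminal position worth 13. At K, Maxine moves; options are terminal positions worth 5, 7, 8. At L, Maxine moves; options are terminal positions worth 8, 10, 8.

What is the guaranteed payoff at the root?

2

D (Maxine): max(5, 15, 6) = 15
E (Maxine): max(15, 3, 11) = 15
C (Minnie): min(15, 15, 3) = 3
G (Maxine): max(3, 10, 4) = 10
H (Maxine): max(4, 9, 3) = 9
I (Maxine): max(4, 12, 6) = 12
F (Minnie): min(10, 9, 12) = 9
K (Maxine): max(5, 7, 8) = 8
L (Maxine): max(8, 10, 8) = 10
J (Minnie): min(8, 10, 13) = 8
B (Maxine): max(3, 9, 8) = 9
Root (Minnie): min(9, 2, 5) = 2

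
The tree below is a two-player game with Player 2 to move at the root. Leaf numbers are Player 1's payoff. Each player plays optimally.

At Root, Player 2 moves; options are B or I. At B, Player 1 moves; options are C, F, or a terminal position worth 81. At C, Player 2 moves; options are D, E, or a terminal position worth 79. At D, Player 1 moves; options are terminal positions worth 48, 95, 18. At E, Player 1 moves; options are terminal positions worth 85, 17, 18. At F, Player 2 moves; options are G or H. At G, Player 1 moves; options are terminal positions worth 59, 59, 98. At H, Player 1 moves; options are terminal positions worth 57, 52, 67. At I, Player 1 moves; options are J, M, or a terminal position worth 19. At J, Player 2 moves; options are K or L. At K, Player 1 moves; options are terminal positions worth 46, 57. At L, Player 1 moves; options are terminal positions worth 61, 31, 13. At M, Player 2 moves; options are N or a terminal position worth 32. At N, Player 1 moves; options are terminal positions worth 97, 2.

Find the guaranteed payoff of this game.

D (Player 1): max(48, 95, 18) = 95
E (Player 1): max(85, 17, 18) = 85
C (Player 2): min(95, 85, 79) = 79
G (Player 1): max(59, 59, 98) = 98
H (Player 1): max(57, 52, 67) = 67
F (Player 2): min(98, 67) = 67
B (Player 1): max(79, 67, 81) = 81
K (Player 1): max(46, 57) = 57
L (Player 1): max(61, 31, 13) = 61
J (Player 2): min(57, 61) = 57
N (Player 1): max(97, 2) = 97
M (Player 2): min(97, 32) = 32
I (Player 1): max(57, 32, 19) = 57
Root (Player 2): min(81, 57) = 57

57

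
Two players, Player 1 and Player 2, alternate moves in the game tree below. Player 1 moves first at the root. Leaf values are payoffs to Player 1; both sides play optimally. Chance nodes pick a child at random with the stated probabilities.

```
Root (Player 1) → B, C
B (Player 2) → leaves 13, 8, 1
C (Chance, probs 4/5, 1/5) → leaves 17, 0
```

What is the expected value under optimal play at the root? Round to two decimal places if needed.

13.6

B (Player 2): min(13, 8, 1) = 1
C (Chance): 4/5·17 + 1/5·0 = 13.6
Root (Player 1): max(1, 13.6) = 13.6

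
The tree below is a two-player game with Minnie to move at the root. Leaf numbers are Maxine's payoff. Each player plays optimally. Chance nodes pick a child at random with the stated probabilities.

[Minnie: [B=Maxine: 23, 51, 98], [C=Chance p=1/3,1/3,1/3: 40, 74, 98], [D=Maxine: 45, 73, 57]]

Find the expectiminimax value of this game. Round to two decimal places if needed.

B (Maxine): max(23, 51, 98) = 98
C (Chance): 1/3·40 + 1/3·74 + 1/3·98 = 70.67
D (Maxine): max(45, 73, 57) = 73
Root (Minnie): min(98, 70.67, 73) = 70.67

70.67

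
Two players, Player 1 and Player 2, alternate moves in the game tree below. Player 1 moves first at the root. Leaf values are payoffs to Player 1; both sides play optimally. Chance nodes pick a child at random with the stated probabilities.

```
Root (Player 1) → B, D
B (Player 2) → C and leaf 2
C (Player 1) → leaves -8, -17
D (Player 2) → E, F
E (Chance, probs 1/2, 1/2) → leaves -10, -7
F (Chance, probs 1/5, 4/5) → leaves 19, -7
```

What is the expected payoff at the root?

C (Player 1): max(-8, -17) = -8
B (Player 2): min(-8, 2) = -8
E (Chance): 1/2·-10 + 1/2·-7 = -8.5
F (Chance): 1/5·19 + 4/5·-7 = -1.8
D (Player 2): min(-8.5, -1.8) = -8.5
Root (Player 1): max(-8, -8.5) = -8

-8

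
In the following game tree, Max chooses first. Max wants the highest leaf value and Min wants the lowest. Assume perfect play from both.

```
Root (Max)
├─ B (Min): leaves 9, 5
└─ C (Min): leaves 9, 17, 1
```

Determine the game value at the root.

5

B (Min): min(9, 5) = 5
C (Min): min(9, 17, 1) = 1
Root (Max): max(5, 1) = 5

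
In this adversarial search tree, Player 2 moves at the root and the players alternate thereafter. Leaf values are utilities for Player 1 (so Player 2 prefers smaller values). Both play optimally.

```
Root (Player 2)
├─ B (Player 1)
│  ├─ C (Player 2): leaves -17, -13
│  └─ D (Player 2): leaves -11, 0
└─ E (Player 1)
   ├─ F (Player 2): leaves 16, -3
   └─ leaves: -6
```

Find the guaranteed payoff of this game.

C (Player 2): min(-17, -13) = -17
D (Player 2): min(-11, 0) = -11
B (Player 1): max(-17, -11) = -11
F (Player 2): min(16, -3) = -3
E (Player 1): max(-3, -6) = -3
Root (Player 2): min(-11, -3) = -11

-11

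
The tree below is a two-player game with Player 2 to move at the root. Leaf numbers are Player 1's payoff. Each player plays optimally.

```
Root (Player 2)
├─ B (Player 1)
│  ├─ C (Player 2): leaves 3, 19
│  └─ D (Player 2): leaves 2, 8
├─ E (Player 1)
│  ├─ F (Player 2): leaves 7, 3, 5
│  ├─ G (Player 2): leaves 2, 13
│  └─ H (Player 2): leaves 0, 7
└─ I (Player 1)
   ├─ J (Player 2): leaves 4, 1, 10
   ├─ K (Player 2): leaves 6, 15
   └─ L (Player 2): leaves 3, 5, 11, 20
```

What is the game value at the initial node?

3

C (Player 2): min(3, 19) = 3
D (Player 2): min(2, 8) = 2
B (Player 1): max(3, 2) = 3
F (Player 2): min(7, 3, 5) = 3
G (Player 2): min(2, 13) = 2
H (Player 2): min(0, 7) = 0
E (Player 1): max(3, 2, 0) = 3
J (Player 2): min(4, 1, 10) = 1
K (Player 2): min(6, 15) = 6
L (Player 2): min(3, 5, 11, 20) = 3
I (Player 1): max(1, 6, 3) = 6
Root (Player 2): min(3, 3, 6) = 3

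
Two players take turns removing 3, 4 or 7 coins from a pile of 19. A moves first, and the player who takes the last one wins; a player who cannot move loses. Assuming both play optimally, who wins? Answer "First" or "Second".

Compute winning (W) and losing (L) positions by backward induction:
i:   0  1  2  3  4  5  6  7  8  9 10 11 12 13 14 15 16 17 18 19
     L  L  L  W  W  W  W  W  W  W  L  L  L  W  W  W  W  W  W  W
Position 19 is W, so the first player wins.

First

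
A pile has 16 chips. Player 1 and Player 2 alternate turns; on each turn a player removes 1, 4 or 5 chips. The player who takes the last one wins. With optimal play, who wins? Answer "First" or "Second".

Second

Compute winning (W) and losing (L) positions by backward induction:
i:   0  1  2  3  4  5  6  7  8  9 10 11 12 13 14 15 16
     L  W  L  W  W  W  W  W  L  W  L  W  W  W  W  W  L
Position 16 is L, so the second player wins.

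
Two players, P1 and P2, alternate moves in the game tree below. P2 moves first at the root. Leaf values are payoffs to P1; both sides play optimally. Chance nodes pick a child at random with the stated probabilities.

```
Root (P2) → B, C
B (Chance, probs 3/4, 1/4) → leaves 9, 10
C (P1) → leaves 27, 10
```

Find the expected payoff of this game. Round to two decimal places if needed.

9.25

B (Chance): 3/4·9 + 1/4·10 = 9.25
C (P1): max(27, 10) = 27
Root (P2): min(9.25, 27) = 9.25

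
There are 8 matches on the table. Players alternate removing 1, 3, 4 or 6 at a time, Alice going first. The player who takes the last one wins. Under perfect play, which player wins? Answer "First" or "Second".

i:   0  1  2  3  4  5  6  7  8
     L  W  L  W  W  W  W  L  W
Position 8 is W, so the first player wins.

First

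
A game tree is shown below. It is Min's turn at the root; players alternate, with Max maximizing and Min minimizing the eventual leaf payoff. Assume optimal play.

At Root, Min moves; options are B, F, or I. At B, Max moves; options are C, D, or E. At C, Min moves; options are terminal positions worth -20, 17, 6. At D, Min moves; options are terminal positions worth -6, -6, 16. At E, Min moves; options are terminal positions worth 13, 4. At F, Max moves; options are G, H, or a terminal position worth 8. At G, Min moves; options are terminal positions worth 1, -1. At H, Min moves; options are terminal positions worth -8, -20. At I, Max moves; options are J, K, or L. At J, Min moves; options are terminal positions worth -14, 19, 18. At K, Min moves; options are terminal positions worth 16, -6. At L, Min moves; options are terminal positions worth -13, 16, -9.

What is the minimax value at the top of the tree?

-6

C (Min): min(-20, 17, 6) = -20
D (Min): min(-6, -6, 16) = -6
E (Min): min(13, 4) = 4
B (Max): max(-20, -6, 4) = 4
G (Min): min(1, -1) = -1
H (Min): min(-8, -20) = -20
F (Max): max(-1, -20, 8) = 8
J (Min): min(-14, 19, 18) = -14
K (Min): min(16, -6) = -6
L (Min): min(-13, 16, -9) = -13
I (Max): max(-14, -6, -13) = -6
Root (Min): min(4, 8, -6) = -6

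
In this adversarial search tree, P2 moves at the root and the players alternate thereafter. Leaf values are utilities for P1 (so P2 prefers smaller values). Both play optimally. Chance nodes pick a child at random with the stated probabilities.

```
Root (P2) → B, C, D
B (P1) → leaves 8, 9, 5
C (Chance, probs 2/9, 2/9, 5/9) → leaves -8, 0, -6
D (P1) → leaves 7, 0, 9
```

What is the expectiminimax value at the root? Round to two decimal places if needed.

-5.11

B (P1): max(8, 9, 5) = 9
C (Chance): 2/9·-8 + 2/9·0 + 5/9·-6 = -5.11
D (P1): max(7, 0, 9) = 9
Root (P2): min(9, -5.11, 9) = -5.11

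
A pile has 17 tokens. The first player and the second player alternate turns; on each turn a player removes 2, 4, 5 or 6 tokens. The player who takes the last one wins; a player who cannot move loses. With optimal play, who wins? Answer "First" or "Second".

i:   0  1  2  3  4  5  6  7  8  9 10 11 12 13 14 15 16 17
     L  L  W  W  W  W  W  W  L  L  W  W  W  W  W  W  L  L
Position 17 is L, so the second player wins.

Second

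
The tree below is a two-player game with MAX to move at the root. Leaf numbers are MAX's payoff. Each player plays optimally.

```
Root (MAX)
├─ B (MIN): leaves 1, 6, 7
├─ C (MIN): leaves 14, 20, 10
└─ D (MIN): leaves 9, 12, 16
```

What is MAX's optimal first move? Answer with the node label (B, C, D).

C

B (MIN): min(1, 6, 7) = 1
C (MIN): min(14, 20, 10) = 10
D (MIN): min(9, 12, 16) = 9
Root (MAX): max(1, 10, 9) = 10
MAX picks the child with the highest value: C (value 10).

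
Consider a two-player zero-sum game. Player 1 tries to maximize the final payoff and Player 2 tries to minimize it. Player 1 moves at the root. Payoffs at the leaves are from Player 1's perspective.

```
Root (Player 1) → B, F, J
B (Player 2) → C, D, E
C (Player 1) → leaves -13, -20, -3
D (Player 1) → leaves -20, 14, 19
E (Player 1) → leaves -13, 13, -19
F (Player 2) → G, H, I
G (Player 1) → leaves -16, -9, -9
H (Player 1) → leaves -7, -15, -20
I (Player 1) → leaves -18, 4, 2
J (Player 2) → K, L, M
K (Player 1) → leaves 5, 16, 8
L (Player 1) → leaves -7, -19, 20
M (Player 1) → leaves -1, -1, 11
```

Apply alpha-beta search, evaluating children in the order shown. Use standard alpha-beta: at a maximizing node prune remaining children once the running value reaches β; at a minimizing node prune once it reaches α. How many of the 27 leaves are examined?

C [α=-∞,β=+∞]: v=-3
D [α=-∞,β=-3]: v=14 after child 2 ≥ β → β-cutoff, skip 1
E [α=-∞,β=-3]: v=13 after child 2 ≥ β → β-cutoff, skip 1
B [α=-∞,β=+∞]: v=-3
G [α=-3,β=+∞]: v=-9
F [α=-3,β=+∞]: v=-9 after child 1 ≤ α → α-cutoff, skip 2
K [α=-3,β=+∞]: v=16
L [α=-3,β=16]: v=20
M [α=-3,β=16]: v=11
J [α=-3,β=+∞]: v=11
Root [α=-∞,β=+∞]: v=11
Leaves evaluated: 19 of 27.

19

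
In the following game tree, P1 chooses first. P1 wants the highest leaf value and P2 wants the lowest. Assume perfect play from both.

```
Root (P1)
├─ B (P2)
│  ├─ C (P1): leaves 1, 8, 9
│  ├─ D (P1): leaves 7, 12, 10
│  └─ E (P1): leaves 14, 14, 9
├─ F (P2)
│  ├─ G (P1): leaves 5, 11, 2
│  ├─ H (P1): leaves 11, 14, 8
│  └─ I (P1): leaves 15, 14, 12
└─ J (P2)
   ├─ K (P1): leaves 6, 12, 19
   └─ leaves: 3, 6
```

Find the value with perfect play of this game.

11

C (P1): max(1, 8, 9) = 9
D (P1): max(7, 12, 10) = 12
E (P1): max(14, 14, 9) = 14
B (P2): min(9, 12, 14) = 9
G (P1): max(5, 11, 2) = 11
H (P1): max(11, 14, 8) = 14
I (P1): max(15, 14, 12) = 15
F (P2): min(11, 14, 15) = 11
K (P1): max(6, 12, 19) = 19
J (P2): min(19, 3, 6) = 3
Root (P1): max(9, 11, 3) = 11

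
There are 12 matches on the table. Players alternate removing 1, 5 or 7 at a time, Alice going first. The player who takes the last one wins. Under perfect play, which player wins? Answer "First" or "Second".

Second

Positions where the player to move wins (W) vs loses (L):
i:   0  1  2  3  4  5  6  7  8  9 10 11 12
     L  W  L  W  L  W  L  W  L  W  L  W  L
Position 12 is L, so the second player wins.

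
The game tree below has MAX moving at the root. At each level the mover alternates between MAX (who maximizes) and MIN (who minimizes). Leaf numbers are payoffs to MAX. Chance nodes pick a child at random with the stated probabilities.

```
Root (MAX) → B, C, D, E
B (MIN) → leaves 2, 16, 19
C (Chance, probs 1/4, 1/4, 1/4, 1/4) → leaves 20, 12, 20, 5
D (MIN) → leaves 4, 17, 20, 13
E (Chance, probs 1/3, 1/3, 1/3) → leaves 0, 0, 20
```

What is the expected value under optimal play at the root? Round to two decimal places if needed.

14.25

B (MIN): min(2, 16, 19) = 2
C (Chance): 1/4·20 + 1/4·12 + 1/4·20 + 1/4·5 = 14.25
D (MIN): min(4, 17, 20, 13) = 4
E (Chance): 1/3·0 + 1/3·0 + 1/3·20 = 6.67
Root (MAX): max(2, 14.25, 4, 6.67) = 14.25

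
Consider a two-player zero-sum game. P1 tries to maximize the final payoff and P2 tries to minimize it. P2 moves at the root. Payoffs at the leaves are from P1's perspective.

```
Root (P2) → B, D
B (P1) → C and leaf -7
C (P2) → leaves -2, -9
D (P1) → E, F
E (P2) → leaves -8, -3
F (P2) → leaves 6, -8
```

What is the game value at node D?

-8

E: min(-8, -3) = -8
F: min(6, -8) = -8
D: max(-8, -8) = -8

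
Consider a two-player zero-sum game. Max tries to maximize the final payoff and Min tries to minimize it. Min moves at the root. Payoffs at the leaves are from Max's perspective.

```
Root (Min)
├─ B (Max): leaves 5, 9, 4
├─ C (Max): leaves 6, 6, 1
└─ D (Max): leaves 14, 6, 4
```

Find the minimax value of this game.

6

B (Max): max(5, 9, 4) = 9
C (Max): max(6, 6, 1) = 6
D (Max): max(14, 6, 4) = 14
Root (Min): min(9, 6, 14) = 6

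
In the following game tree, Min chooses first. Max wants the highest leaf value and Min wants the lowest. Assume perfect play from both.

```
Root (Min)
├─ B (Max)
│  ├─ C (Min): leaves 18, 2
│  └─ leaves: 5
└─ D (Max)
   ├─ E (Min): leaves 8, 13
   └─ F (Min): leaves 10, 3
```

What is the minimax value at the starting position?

5

C (Min): min(18, 2) = 2
B (Max): max(2, 5) = 5
E (Min): min(8, 13) = 8
F (Min): min(10, 3) = 3
D (Max): max(8, 3) = 8
Root (Min): min(5, 8) = 5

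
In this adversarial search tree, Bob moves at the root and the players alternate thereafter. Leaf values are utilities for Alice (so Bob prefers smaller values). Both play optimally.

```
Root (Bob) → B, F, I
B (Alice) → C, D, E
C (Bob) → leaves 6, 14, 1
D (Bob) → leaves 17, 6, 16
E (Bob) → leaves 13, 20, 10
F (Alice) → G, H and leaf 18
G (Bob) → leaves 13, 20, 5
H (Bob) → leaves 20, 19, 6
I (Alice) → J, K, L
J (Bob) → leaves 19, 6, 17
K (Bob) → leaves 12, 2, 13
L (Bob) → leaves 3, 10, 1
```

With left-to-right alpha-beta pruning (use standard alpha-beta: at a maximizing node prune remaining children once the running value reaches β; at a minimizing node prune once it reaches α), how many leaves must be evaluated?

22

C [α=-∞,β=+∞]: v=1
D [α=1,β=+∞]: v=6
E [α=6,β=+∞]: v=10
B [α=-∞,β=+∞]: v=10
G [α=-∞,β=10]: v=5
H [α=5,β=10]: v=6
F [α=-∞,β=10]: v=18
J [α=-∞,β=10]: v=6
K [α=6,β=10]: v=2 after child 2 ≤ α → α-cutoff, skip 1
L [α=6,β=10]: v=3 after child 1 ≤ α → α-cutoff, skip 2
I [α=-∞,β=10]: v=6
Root [α=-∞,β=+∞]: v=6
Leaves evaluated: 22 of 25.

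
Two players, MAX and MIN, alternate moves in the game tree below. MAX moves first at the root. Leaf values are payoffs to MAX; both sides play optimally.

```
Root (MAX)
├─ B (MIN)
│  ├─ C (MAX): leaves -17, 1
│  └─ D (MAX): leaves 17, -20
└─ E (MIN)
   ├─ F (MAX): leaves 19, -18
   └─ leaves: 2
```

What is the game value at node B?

1

C: max(-17, 1) = 1
D: max(17, -20) = 17
B: min(1, 17) = 1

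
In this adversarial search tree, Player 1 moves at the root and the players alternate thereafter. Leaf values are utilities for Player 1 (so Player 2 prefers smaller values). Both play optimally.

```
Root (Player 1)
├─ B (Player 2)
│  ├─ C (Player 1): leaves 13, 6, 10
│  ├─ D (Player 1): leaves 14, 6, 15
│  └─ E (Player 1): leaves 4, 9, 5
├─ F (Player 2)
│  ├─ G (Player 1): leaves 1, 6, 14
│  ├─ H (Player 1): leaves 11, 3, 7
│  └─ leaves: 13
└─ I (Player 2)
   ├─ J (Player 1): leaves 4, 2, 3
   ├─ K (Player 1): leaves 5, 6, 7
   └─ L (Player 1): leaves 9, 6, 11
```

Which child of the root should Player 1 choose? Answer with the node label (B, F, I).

F

C (Player 1): max(13, 6, 10) = 13
D (Player 1): max(14, 6, 15) = 15
E (Player 1): max(4, 9, 5) = 9
B (Player 2): min(13, 15, 9) = 9
G (Player 1): max(1, 6, 14) = 14
H (Player 1): max(11, 3, 7) = 11
F (Player 2): min(14, 11, 13) = 11
J (Player 1): max(4, 2, 3) = 4
K (Player 1): max(5, 6, 7) = 7
L (Player 1): max(9, 6, 11) = 11
I (Player 2): min(4, 7, 11) = 4
Root (Player 1): max(9, 11, 4) = 11
Player 1 picks the child with the highest value: F (value 11).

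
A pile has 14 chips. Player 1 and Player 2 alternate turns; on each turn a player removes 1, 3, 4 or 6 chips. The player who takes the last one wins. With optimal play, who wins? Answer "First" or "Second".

Compute winning (W) and losing (L) positions by backward induction:
i:   0  1  2  3  4  5  6  7  8  9 10 11 12 13 14
     L  W  L  W  W  W  W  L  W  L  W  W  W  W  L
Position 14 is L, so the second player wins.

Second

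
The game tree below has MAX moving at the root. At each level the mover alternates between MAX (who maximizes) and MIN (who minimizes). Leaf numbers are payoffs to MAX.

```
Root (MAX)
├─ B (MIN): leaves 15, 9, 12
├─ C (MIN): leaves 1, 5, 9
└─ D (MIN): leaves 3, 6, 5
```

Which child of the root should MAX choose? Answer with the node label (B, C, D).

B

B (MIN): min(15, 9, 12) = 9
C (MIN): min(1, 5, 9) = 1
D (MIN): min(3, 6, 5) = 3
Root (MAX): max(9, 1, 3) = 9
MAX picks the child with the highest value: B (value 9).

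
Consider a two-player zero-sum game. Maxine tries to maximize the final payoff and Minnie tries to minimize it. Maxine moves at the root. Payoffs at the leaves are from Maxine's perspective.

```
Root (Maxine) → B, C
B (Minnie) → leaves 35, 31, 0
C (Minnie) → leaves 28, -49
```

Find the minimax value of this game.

B (Minnie): min(35, 31, 0) = 0
C (Minnie): min(28, -49) = -49
Root (Maxine): max(0, -49) = 0

0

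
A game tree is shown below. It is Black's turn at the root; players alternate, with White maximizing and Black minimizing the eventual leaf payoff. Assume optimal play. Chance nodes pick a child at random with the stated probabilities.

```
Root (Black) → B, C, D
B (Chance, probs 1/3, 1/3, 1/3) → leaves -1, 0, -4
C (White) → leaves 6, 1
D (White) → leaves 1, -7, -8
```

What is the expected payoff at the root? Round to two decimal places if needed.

-1.67

B (Chance): 1/3·-1 + 1/3·0 + 1/3·-4 = -1.67
C (White): max(6, 1) = 6
D (White): max(1, -7, -8) = 1
Root (Black): min(-1.67, 6, 1) = -1.67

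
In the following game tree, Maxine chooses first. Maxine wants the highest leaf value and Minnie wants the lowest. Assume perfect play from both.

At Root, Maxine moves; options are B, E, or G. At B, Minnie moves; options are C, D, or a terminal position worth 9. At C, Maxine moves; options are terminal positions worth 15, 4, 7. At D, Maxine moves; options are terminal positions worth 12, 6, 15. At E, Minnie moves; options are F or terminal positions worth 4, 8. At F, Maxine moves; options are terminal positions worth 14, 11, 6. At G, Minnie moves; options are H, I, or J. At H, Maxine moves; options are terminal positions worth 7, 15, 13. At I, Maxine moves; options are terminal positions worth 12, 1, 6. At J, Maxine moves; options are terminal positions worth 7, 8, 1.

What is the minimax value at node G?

H: max(7, 15, 13) = 15
I: max(12, 1, 6) = 12
J: max(7, 8, 1) = 8
G: min(15, 12, 8) = 8

8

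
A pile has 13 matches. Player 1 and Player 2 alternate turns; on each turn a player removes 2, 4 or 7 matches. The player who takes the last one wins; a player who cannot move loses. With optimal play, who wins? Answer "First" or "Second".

First

Mark each pile size as W (mover wins) or L (mover loses):
i:   0  1  2  3  4  5  6  7  8  9 10 11 12 13
     L  L  W  W  W  W  L  W  W  L  W  W  L  W
Position 13 is W, so the first player wins.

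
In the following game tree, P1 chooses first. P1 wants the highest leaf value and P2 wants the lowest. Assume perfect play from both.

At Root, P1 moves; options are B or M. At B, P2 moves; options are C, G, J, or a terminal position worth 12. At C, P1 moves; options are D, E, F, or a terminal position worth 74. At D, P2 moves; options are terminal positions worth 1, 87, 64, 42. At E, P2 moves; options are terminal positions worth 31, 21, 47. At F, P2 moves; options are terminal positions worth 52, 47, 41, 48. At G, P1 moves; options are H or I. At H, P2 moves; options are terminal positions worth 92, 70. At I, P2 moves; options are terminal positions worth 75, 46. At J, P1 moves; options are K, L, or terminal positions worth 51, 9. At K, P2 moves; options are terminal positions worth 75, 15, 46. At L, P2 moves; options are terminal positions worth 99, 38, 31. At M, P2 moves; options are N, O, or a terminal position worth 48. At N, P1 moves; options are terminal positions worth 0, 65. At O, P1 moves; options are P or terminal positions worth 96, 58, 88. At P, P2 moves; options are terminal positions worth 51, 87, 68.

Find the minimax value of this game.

48

D (P2): min(1, 87, 64, 42) = 1
E (P2): min(31, 21, 47) = 21
F (P2): min(52, 47, 41, 48) = 41
C (P1): max(1, 21, 41, 74) = 74
H (P2): min(92, 70) = 70
I (P2): min(75, 46) = 46
G (P1): max(70, 46) = 70
K (P2): min(75, 15, 46) = 15
L (P2): min(99, 38, 31) = 31
J (P1): max(15, 31, 51, 9) = 51
B (P2): min(74, 70, 51, 12) = 12
N (P1): max(0, 65) = 65
P (P2): min(51, 87, 68) = 51
O (P1): max(51, 96, 58, 88) = 96
M (P2): min(65, 96, 48) = 48
Root (P1): max(12, 48) = 48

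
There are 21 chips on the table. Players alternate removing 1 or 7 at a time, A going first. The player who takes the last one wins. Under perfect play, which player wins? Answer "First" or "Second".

First

Mark each pile size as W (mover wins) or L (mover loses):
i:   0  1  2  3  4  5  6  7  8  9 10 11 12 13 14 15 16 17 18 19 20 21
     L  W  L  W  L  W  L  W  L  W  L  W  L  W  L  W  L  W  L  W  L  W
Position 21 is W, so the first player wins.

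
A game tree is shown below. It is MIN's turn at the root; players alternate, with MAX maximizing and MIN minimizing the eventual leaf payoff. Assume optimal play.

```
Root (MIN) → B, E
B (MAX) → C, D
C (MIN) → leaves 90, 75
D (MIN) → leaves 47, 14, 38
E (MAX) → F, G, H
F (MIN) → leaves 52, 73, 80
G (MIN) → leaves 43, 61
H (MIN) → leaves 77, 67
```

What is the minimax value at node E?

F: min(52, 73, 80) = 52
G: min(43, 61) = 43
H: min(77, 67) = 67
E: max(52, 43, 67) = 67

67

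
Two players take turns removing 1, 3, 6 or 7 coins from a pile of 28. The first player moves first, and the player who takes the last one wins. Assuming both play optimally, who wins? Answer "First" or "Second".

Second

W/L table (W = player to move can force a win):
i:   0  1  2  3  4  5  6  7  8  9 10 11 12 13 14 15 16 17 18 19 20 21 22 23 24 25 26 27 28
     L  W  L  W  L  W  W  W  W  W  W  W  L  W  L  W  L  W  W  W  W  W  W  W  L  W  L  W  L
Position 28 is L, so the second player wins.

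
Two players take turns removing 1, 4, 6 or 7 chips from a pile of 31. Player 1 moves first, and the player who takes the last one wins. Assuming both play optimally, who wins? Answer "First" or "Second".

Second

Compute winning (W) and losing (L) positions by backward induction:
i:   0  1  2  3  4  5  6  7  8  9 10 11 12 13 14 15 16 17 18 19 20 21 22 23 24 25 26 27 28 29 30 31
     L  W  L  W  W  L  W  W  W  W  L  W  W  L  W  L  W  W  L  W  W  W  W  L  W  W  L  W  L  W  W  L
Position 31 is L, so the second player wins.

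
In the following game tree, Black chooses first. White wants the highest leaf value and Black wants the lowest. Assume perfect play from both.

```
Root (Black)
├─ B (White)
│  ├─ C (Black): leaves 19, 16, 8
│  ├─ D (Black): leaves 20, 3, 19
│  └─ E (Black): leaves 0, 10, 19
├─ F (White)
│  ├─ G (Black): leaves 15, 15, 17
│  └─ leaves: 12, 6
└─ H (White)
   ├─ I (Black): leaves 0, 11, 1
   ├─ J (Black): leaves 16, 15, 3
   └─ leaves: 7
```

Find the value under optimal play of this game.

7

C (Black): min(19, 16, 8) = 8
D (Black): min(20, 3, 19) = 3
E (Black): min(0, 10, 19) = 0
B (White): max(8, 3, 0) = 8
G (Black): min(15, 15, 17) = 15
F (White): max(15, 12, 6) = 15
I (Black): min(0, 11, 1) = 0
J (Black): min(16, 15, 3) = 3
H (White): max(0, 3, 7) = 7
Root (Black): min(8, 15, 7) = 7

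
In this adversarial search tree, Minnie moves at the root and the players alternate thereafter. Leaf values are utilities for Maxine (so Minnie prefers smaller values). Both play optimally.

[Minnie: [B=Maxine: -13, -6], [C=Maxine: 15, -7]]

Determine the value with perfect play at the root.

-6

B (Maxine): max(-13, -6) = -6
C (Maxine): max(15, -7) = 15
Root (Minnie): min(-6, 15) = -6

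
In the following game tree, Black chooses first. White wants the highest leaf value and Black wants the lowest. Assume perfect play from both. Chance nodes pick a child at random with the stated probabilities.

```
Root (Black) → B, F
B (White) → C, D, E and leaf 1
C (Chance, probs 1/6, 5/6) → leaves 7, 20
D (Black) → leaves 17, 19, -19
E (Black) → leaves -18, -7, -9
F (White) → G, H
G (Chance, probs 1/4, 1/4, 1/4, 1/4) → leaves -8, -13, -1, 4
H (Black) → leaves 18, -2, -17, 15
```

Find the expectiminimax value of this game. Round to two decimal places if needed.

-4.5

C (Chance): 1/6·7 + 5/6·20 = 17.83
D (Black): min(17, 19, -19) = -19
E (Black): min(-18, -7, -9) = -18
B (White): max(17.83, -19, -18, 1) = 17.83
G (Chance): 1/4·-8 + 1/4·-13 + 1/4·-1 + 1/4·4 = -4.5
H (Black): min(18, -2, -17, 15) = -17
F (White): max(-4.5, -17) = -4.5
Root (Black): min(17.83, -4.5) = -4.5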